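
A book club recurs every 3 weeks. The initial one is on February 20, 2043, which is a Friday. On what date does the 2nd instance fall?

The 2nd occurrence is 1 interval after the first: 1 × 21 = 21 days after February 20, 2043.
February has 28 days — 8 days to the end of February leaves 13.
13 days into March → March 13, 2043.

March 13, 2043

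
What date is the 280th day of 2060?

January has 31 days (280 − 31 = 249 remain).
February has 29 days (249 − 29 = 220 remain).
March has 31 days (220 − 31 = 189 remain).
April has 30 days (189 − 30 = 159 remain).
May has 31 days (159 − 31 = 128 remain).
June has 30 days (128 − 30 = 98 remain).
July has 31 days (98 − 31 = 67 remain).
August has 31 days (67 − 31 = 36 remain).
September has 30 days (36 − 30 = 6 remain).
6 into October → October 6.

6 October 2060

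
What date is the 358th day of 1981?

January has 31 days (358 − 31 = 327 remain).
February has 28 days (327 − 28 = 299 remain).
March has 31 days (299 − 31 = 268 remain).
April has 30 days (268 − 30 = 238 remain).
May has 31 days (238 − 31 = 207 remain).
June has 30 days (207 − 30 = 177 remain).
July has 31 days (177 − 31 = 146 remain).
August has 31 days (146 − 31 = 115 remain).
September has 30 days (115 − 30 = 85 remain).
October has 31 days (85 − 31 = 54 remain).
November has 30 days (54 − 30 = 24 remain).
24 into December → December 24.

24 December 1981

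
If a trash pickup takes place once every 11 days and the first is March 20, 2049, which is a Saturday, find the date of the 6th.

May 14, 2049

The 6th occurrence is 5 intervals after the first: 5 × 11 = 55 days after March 20, 2049.
March has 31 days — 11 days to the end of March leaves 44.
April has 30 days (14 left).
14 days into May → May 14, 2049.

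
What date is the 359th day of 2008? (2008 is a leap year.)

Dec 24, 2008

Jan has 31 days (359 − 31 = 328 remain).
Feb has 29 days (328 − 29 = 299 remain).
Mar has 31 days (299 − 31 = 268 remain).
Apr has 30 days (268 − 30 = 238 remain).
May has 31 days (238 − 31 = 207 remain).
Jun has 30 days (207 − 30 = 177 remain).
Jul has 31 days (177 − 31 = 146 remain).
Aug has 31 days (146 − 31 = 115 remain).
Sep has 30 days (115 − 30 = 85 remain).
Oct has 31 days (85 − 31 = 54 remain).
Nov has 30 days (54 − 30 = 24 remain).
24 into Dec → Dec 24.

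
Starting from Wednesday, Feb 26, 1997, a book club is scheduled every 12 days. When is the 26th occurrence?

The 26th occurrence is 25 intervals after the first: 25 × 12 = 300 days after Feb 26, 1997.
Feb has 28 days — 2 days to the end of Feb leaves 298.
Mar has 31 days (267 left).
Apr has 30 days (237 left).
May has 31 days (206 left).
Jun has 30 days (176 left).
Jul has 31 days (145 left).
Aug has 31 days (114 left).
Sep has 30 days (84 left).
Oct has 31 days (53 left).
Nov has 30 days (23 left).
23 days into Dec → Dec 23, 1997.

Dec 23, 1997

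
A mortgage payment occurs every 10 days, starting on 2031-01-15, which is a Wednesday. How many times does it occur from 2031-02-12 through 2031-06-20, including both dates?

13

Occurrences land 10·i days after 2031-01-15 for i = 0, 1, 2, …
2031-02-12 is 28 days after the start; 28 ÷ 10 = 2 remainder 8; since the remainder is 8, round up to i = 3. First occurrence in the window: #4 on 2031-02-14 (3×10 = 30 days in).
2031-06-20 is 156 days after the start; 156 ÷ 10 = 15 remainder 6. Last occurrence in the window: #16 on 2031-06-14.
Occurrences #4 through #16: 13 in total.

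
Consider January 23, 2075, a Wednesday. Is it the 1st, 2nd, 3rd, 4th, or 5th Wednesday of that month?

4th

Day 23 falls in week ⌈23/7⌉ of the month.
Days 1–7 hold the 1st Wednesday, 8–14 the 2nd, 15–21 the 3rd, 22–28 the 4th, 29–31 the 5th.
23 is in the range for the 4th.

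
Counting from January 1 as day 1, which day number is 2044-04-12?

Days in months before April: 31 + 29 + 31 = 91.
Plus 12 days into April → day 103.

103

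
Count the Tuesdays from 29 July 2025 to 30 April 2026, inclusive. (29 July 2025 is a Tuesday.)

29 July 2025 is a Tuesday; the first Tuesday on or after it is 29 July 2025.
From 29 July 2025 to 30 April 2026: 2 + 31 + 30 + 31 + 30 + 31 + 31 + 28 + 31 + 30 = 275 days (rest of July, August, September, October, November, December, January, February, March, April).
275 ÷ 7 = 39 full weeks with remainder 2, so 39 more Tuesdays after the first → 40.

40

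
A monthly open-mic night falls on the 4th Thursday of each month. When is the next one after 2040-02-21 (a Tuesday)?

February 2040 starts on a Wednesday; its first Thursday is the 2nd, so the 4th Thursday is the 23rd — 2040-02-23.
2040-02-23 is after 2040-02-21, so that is the next one.

2040-02-23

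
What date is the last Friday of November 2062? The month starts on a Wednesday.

November 2062 begins on a Wednesday, so the first Friday is November 3 (2 days later).
November 2062 has 30 days. Adding weeks: 3, 10, 17, 24 — the last one ≤ 30 is the 24th.

24 November 2062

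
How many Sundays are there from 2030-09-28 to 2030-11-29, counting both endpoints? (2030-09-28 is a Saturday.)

9

2030-09-28 is a Saturday; the first Sunday on or after it is 2030-09-29 (1 day later).
From 2030-09-29 to 2030-11-29: 1 + 31 + 29 = 61 days (rest of September, October, November).
61 ÷ 7 = 8 full weeks with remainder 5, so 8 more Sundays after the first → 9.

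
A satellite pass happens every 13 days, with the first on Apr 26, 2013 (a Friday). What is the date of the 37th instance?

Aug 7, 2014

The 37th occurrence is 36 intervals after the first: 36 × 13 = 468 days after Apr 26, 2013.
Apr has 30 days — 4 days to the end of Apr leaves 464.
From end of Apr to end of 2013 is 245 days (219 left).
Jan has 31 days (188 left).
Feb has 28 days (160 left).
Mar has 31 days (129 left).
Apr has 30 days (99 left).
May has 31 days (68 left).
Jun has 30 days (38 left).
Jul has 31 days (7 left).
7 days into Aug → Aug 7, 2014.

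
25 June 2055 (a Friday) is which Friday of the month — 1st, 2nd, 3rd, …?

Day 25 falls in week ⌈25/7⌉ of the month.
Days 1–7 hold the 1st Friday, 8–14 the 2nd, 15–21 the 3rd, 22–28 the 4th, 29–31 the 5th.
25 is in the range for the 4th.

4th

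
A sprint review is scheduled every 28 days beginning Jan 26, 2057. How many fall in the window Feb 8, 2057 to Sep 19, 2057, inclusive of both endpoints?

Occurrences land 28·i days after Jan 26, 2057 for i = 0, 1, 2, …
Feb 8, 2057 is 13 days after the start; 13 ÷ 28 = 0 remainder 13; since the remainder is 13, round up to i = 1. First occurrence in the window: #2 on Feb 23, 2057 (1×28 = 28 days in).
Sep 19, 2057 is 236 days after the start; 236 ÷ 28 = 8 remainder 12. Last occurrence in the window: #9 on Sep 7, 2057.
Occurrences #2 through #9: 8 in total.

8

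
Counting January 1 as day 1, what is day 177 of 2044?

January has 31 days (177 − 31 = 146 remain).
February has 29 days (146 − 29 = 117 remain).
March has 31 days (117 − 31 = 86 remain).
April has 30 days (86 − 30 = 56 remain).
May has 31 days (56 − 31 = 25 remain).
25 into June → June 25.

25 June 2044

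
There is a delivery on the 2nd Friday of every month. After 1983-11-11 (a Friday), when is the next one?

November 1983 starts on a Tuesday; its first Friday is the 4th, so the 2nd Friday is the 11th — 1983-11-11.
That is not after 1983-11-11, so look at December 1983.
December 1983 starts on a Thursday; its first Friday is the 2nd, so the 2nd Friday is the 9th — 1983-12-09.

1983-12-09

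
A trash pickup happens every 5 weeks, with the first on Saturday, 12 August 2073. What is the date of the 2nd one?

The 2nd occurrence is 1 interval after the first: 1 × 35 = 35 days after 12 August 2073.
August has 31 days — 19 days to the end of August leaves 16.
16 days into September → 16 September 2073.

16 September 2073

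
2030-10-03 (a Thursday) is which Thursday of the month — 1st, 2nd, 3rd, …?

1st

Day 3 falls in week ⌈3/7⌉ of the month.
Days 1–7 hold the 1st Thursday, 8–14 the 2nd, 15–21 the 3rd, 22–28 the 4th, 29–31 the 5th.
3 is in the range for the 1st.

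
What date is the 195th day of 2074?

July 14, 2074

January has 31 days (195 − 31 = 164 remain).
February has 28 days (164 − 28 = 136 remain).
March has 31 days (136 − 31 = 105 remain).
April has 30 days (105 − 30 = 75 remain).
May has 31 days (75 − 31 = 44 remain).
June has 30 days (44 − 30 = 14 remain).
14 into July → July 14.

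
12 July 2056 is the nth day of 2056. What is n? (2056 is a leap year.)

194

Days in months before July: 31 + 29 + 31 + 30 + 31 + 30 = 182.
Plus 12 days into July → day 194.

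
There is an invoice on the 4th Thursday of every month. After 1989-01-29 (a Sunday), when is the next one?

January 1989 starts on a Sunday; its first Thursday is the 5th, so the 4th Thursday is the 26th — 1989-01-26.
That is not after 1989-01-29, so look at February 1989.
February 1989 starts on a Wednesday; its first Thursday is the 2nd, so the 4th Thursday is the 23rd — 1989-02-23.

1989-02-23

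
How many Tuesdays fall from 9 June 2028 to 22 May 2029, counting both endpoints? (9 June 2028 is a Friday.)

9 June 2028 is a Friday; the first Tuesday on or after it is 13 June 2028 (4 days later).
From 13 June 2028 to 22 May 2029: 201 + 142 = 343 days (rest of 2028, to 22 May 2029 in 2029).
343 ÷ 7 = 49 full weeks with remainder 0, so 49 more Tuesdays after the first → 50.

50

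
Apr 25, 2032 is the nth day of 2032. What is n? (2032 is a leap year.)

116

Days in months before Apr: 31 + 29 + 31 = 91.
Plus 25 days into Apr → day 116.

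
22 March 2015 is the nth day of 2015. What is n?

81

Days in months before March: 31 + 28 = 59.
Plus 22 days into March → day 81.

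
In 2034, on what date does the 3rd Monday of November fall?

The first Monday of November 2034 is November 6.
The 3rd Monday is 2 weeks later: 6 + 14 = 20.

20 November 2034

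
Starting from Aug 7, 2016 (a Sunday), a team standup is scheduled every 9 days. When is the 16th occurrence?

The 16th occurrence is 15 intervals after the first: 15 × 9 = 135 days after Aug 7, 2016.
Aug has 31 days — 24 days to the end of Aug leaves 111.
Sep has 30 days (81 left).
Oct has 31 days (50 left).
Nov has 30 days (20 left).
20 days into Dec → Dec 20, 2016.

Dec 20, 2016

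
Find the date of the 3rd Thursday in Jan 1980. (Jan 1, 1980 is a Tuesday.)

Jan 17, 1980

Jan 1980 begins on a Tuesday, so the first Thursday is Jan 3 (2 days later).
The 3rd Thursday is 2 weeks later: 3 + 14 = 17.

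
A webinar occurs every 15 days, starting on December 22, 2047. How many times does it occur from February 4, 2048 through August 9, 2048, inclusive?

13

Occurrences land 15·i days after December 22, 2047 for i = 0, 1, 2, …
February 4, 2048 is 44 days after the start; 44 ÷ 15 = 2 remainder 14; since the remainder is 14, round up to i = 3. First occurrence in the window: #4 on February 5, 2048 (3×15 = 45 days in).
August 9, 2048 is 231 days after the start; 231 ÷ 15 = 15 remainder 6. Last occurrence in the window: #16 on August 3, 2048.
Occurrences #4 through #16: 13 in total.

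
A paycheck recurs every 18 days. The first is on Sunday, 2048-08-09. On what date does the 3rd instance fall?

The 3rd occurrence is 2 intervals after the first: 2 × 18 = 36 days after 2048-08-09.
August has 31 days — 22 days to the end of August leaves 14.
14 days into September → 2048-09-14.

2048-09-14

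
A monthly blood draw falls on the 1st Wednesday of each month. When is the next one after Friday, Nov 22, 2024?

Nov 2024 starts on a Friday, so its 1st Wednesday is Nov 6, 2024 (5 days in).
That is not after Nov 22, 2024, so look at Dec 2024.
Dec 2024 starts on a Sunday, so its 1st Wednesday is Dec 4, 2024 (3 days in).

Dec 4, 2024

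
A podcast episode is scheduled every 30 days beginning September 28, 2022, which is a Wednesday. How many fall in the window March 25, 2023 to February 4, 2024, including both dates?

Occurrences land 30·i days after September 28, 2022 for i = 0, 1, 2, …
March 25, 2023 is 178 days after the start; 178 ÷ 30 = 5 remainder 28; since the remainder is 28, round up to i = 6. First occurrence in the window: #7 on March 27, 2023 (6×30 = 180 days in).
February 4, 2024 is 494 days after the start; 494 ÷ 30 = 16 remainder 14. Last occurrence in the window: #17 on January 21, 2024.
Occurrences #7 through #17: 11 in total.

11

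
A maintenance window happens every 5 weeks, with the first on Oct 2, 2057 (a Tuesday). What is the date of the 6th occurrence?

The 6th occurrence is 5 intervals after the first: 5 × 35 = 175 days after Oct 2, 2057.
Oct has 31 days — 29 days to the end of Oct leaves 146.
Nov has 30 days (116 left).
Dec has 31 days (85 left).
Jan has 31 days (54 left).
Feb has 28 days (26 left).
26 days into Mar → Mar 26, 2058.

Mar 26, 2058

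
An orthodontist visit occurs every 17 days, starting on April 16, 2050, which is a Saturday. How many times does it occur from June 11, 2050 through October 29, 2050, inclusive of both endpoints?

Occurrences land 17·i days after April 16, 2050 for i = 0, 1, 2, …
June 11, 2050 is 56 days after the start; 56 ÷ 17 = 3 remainder 5; since the remainder is 5, round up to i = 4. First occurrence in the window: #5 on June 23, 2050 (4×17 = 68 days in).
October 29, 2050 is 196 days after the start; 196 ÷ 17 = 11 remainder 9. Last occurrence in the window: #12 on October 20, 2050.
Occurrences #5 through #12: 8 in total.

8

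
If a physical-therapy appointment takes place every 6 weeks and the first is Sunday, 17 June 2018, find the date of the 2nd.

29 July 2018

The 2nd occurrence is 1 interval after the first: 1 × 42 = 42 days after 17 June 2018.
June has 30 days — 13 days to the end of June leaves 29.
29 days into July → 29 July 2018.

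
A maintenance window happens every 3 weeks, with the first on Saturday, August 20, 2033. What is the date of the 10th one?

The 10th occurrence is 9 intervals after the first: 9 × 21 = 189 days after August 20, 2033.
August has 31 days — 11 days to the end of August leaves 178.
September has 30 days (148 left).
October has 31 days (117 left).
November has 30 days (87 left).
December has 31 days (56 left).
January has 31 days (25 left).
25 days into February → February 25, 2034.

February 25, 2034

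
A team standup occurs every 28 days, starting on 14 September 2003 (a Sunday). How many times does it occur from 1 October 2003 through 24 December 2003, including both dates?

3

Occurrences land 28·i days after 14 September 2003 for i = 0, 1, 2, …
1 October 2003 is 17 days after the start; 17 ÷ 28 = 0 remainder 17; since the remainder is 17, round up to i = 1. First occurrence in the window: #2 on 12 October 2003 (1×28 = 28 days in).
24 December 2003 is 101 days after the start; 101 ÷ 28 = 3 remainder 17. Last occurrence in the window: #4 on 7 December 2003.
Occurrences #2 through #4: 3 in total.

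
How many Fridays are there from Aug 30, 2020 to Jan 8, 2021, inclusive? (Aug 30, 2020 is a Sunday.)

19

Aug 30, 2020 is a Sunday; the first Friday on or after it is Sep 4, 2020 (5 days later).
From Sep 4, 2020 to Jan 8, 2021: 26 + 31 + 30 + 31 + 8 = 126 days (rest of Sep, Oct, Nov, Dec, Jan).
126 ÷ 7 = 18 full weeks with remainder 0, so 18 more Fridays after the first → 19.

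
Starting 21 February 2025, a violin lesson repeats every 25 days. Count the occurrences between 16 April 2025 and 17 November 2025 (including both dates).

Occurrences land 25·i days after 21 February 2025 for i = 0, 1, 2, …
16 April 2025 is 54 days after the start; 54 ÷ 25 = 2 remainder 4; since the remainder is 4, round up to i = 3. First occurrence in the window: #4 on 7 May 2025 (3×25 = 75 days in).
17 November 2025 is 269 days after the start; 269 ÷ 25 = 10 remainder 19. Last occurrence in the window: #11 on 29 October 2025.
Occurrences #4 through #11: 8 in total.

8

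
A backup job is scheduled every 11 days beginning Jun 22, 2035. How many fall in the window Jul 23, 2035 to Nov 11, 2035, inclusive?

10

Occurrences land 11·i days after Jun 22, 2035 for i = 0, 1, 2, …
Jul 23, 2035 is 31 days after the start; 31 ÷ 11 = 2 remainder 9; since the remainder is 9, round up to i = 3. First occurrence in the window: #4 on Jul 25, 2035 (3×11 = 33 days in).
Nov 11, 2035 is 142 days after the start; 142 ÷ 11 = 12 remainder 10. Last occurrence in the window: #13 on Nov 1, 2035.
Occurrences #4 through #13: 10 in total.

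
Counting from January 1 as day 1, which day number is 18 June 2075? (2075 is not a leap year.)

Days in months before June: 31 + 28 + 31 + 30 + 31 = 151.
Plus 18 days into June → day 169.

169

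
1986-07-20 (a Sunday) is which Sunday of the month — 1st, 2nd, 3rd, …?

Day 20 falls in week ⌈20/7⌉ of the month.
Days 1–7 hold the 1st Sunday, 8–14 the 2nd, 15–21 the 3rd, 22–28 the 4th, 29–31 the 5th.
20 is in the range for the 3rd.

3rd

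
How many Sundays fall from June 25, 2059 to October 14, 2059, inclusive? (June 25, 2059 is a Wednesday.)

June 25, 2059 is a Wednesday; the first Sunday on or after it is June 29, 2059 (4 days later).
From June 29, 2059 to October 14, 2059: 1 + 31 + 31 + 30 + 14 = 107 days (rest of June, July, August, September, October).
107 ÷ 7 = 15 full weeks with remainder 2, so 15 more Sundays after the first → 16.

16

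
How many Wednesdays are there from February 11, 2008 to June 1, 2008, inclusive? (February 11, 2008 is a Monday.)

16

February 11, 2008 is a Monday; the first Wednesday on or after it is February 13, 2008 (2 days later).
From February 13, 2008 to June 1, 2008: 16 + 31 + 30 + 31 + 1 = 109 days (rest of February, March, April, May, June).
109 ÷ 7 = 15 full weeks with remainder 4, so 15 more Wednesdays after the first → 16.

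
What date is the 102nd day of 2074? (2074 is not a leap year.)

April 12, 2074

January has 31 days (102 − 31 = 71 remain).
February has 28 days (71 − 28 = 43 remain).
March has 31 days (43 − 31 = 12 remain).
12 into April → April 12.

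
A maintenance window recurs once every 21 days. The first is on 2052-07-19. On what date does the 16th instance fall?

The 16th occurrence is 15 intervals after the first: 15 × 21 = 315 days after 2052-07-19.
July has 31 days — 12 days to the end of July leaves 303.
August has 31 days (272 left).
September has 30 days (242 left).
October has 31 days (211 left).
November has 30 days (181 left).
December has 31 days (150 left).
January has 31 days (119 left).
February has 28 days (91 left).
March has 31 days (60 left).
April has 30 days (30 left).
30 days into May → 2053-05-30.

2053-05-30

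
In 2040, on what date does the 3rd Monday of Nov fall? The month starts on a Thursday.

Nov 2040 begins on a Thursday, so the first Monday is Nov 5 (4 days later).
The 3rd Monday is 2 weeks later: 5 + 14 = 19.

Nov 19, 2040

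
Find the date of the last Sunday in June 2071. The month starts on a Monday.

28 June 2071

June 2071 begins on a Monday, so the first Sunday is June 7 (6 days later).
June 2071 has 30 days. Adding weeks: 7, 14, 21, 28 — the last one ≤ 30 is the 28th.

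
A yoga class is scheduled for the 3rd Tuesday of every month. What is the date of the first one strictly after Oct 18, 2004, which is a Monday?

Oct 19, 2004

Oct 2004 starts on a Friday; its first Tuesday is the 5th, so the 3rd Tuesday is the 19th — Oct 19, 2004.
Oct 19, 2004 is after Oct 18, 2004, so that is the next one.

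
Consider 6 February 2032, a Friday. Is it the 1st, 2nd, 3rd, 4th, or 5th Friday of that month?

Day 6 falls in week ⌈6/7⌉ of the month.
Days 1–7 hold the 1st Friday, 8–14 the 2nd, 15–21 the 3rd, 22–28 the 4th, 29–31 the 5th.
6 is in the range for the 1st.

1st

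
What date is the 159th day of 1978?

8 June 1978

January has 31 days (159 − 31 = 128 remain).
February has 28 days (128 − 28 = 100 remain).
March has 31 days (100 − 31 = 69 remain).
April has 30 days (69 − 30 = 39 remain).
May has 31 days (39 − 31 = 8 remain).
8 into June → June 8.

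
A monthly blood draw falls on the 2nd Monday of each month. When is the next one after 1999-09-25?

1999-10-11

September 1999 starts on a Wednesday; its first Monday is the 6th, so the 2nd Monday is the 13th — 1999-09-13.
That is not after 1999-09-25, so look at October 1999.
October 1999 starts on a Friday; its first Monday is the 4th, so the 2nd Monday is the 11th — 1999-10-11.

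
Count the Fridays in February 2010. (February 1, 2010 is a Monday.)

4

February 1, 2010 is a Monday; the first Friday on or after it is February 5, 2010 (4 days later).
From February 5, 2010 to February 28, 2010 is 28 − 5 = 23 days.
23 ÷ 7 = 3 full weeks with remainder 2, so 3 more Fridays after the first → 4.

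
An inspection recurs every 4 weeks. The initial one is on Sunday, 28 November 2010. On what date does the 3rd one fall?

The 3rd occurrence is 2 intervals after the first: 2 × 28 = 56 days after 28 November 2010.
November has 30 days — 2 days to the end of November leaves 54.
December has 31 days (23 left).
23 days into January → 23 January 2011.

23 January 2011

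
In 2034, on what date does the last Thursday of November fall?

November 30, 2034

November 2034 begins on a Wednesday, so the first Thursday is November 2 (1 day later).
November 2034 has 30 days. Adding weeks: 2, 9, 16, 23, 30 — the last one ≤ 30 is the 30th.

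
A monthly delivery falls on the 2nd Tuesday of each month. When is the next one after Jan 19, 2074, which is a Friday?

Jan 2074 starts on a Monday; its first Tuesday is the 2nd, so the 2nd Tuesday is the 9th — Jan 9, 2074.
That is not after Jan 19, 2074, so look at Feb 2074.
Feb 2074 starts on a Thursday; its first Tuesday is the 6th, so the 2nd Tuesday is the 13th — Feb 13, 2074.

Feb 13, 2074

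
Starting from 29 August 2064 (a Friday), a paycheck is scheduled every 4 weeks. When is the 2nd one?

The 2nd occurrence is 1 interval after the first: 1 × 28 = 28 days after 29 August 2064.
August has 31 days — 2 days to the end of August leaves 26.
26 days into September → 26 September 2064.

26 September 2064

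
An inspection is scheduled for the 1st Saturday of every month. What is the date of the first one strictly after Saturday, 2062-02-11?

February 2062 starts on a Wednesday, so its 1st Saturday is 2062-02-04 (3 days in).
That is not after 2062-02-11, so look at March 2062.
March 2062 starts on a Wednesday, so its 1st Saturday is 2062-03-04 (3 days in).

2062-03-04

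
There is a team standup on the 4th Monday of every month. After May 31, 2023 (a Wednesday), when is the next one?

June 26, 2023

May 2023 starts on a Monday; its first Monday is the 1st, so the 4th Monday is the 22nd — May 22, 2023.
That is not after May 31, 2023, so look at June 2023.
June 2023 starts on a Thursday; its first Monday is the 5th, so the 4th Monday is the 26th — June 26, 2023.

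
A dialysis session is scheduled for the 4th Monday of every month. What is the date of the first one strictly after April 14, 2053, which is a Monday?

April 2053 starts on a Tuesday; its first Monday is the 7th, so the 4th Monday is the 28th — April 28, 2053.
April 28, 2053 is after April 14, 2053, so that is the next one.

April 28, 2053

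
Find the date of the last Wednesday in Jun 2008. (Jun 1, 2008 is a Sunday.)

Jun 25, 2008

Jun 2008 begins on a Sunday, so the first Wednesday is Jun 4 (3 days later).
Jun 2008 has 30 days. Adding weeks: 4, 11, 18, 25 — the last one ≤ 30 is the 25th.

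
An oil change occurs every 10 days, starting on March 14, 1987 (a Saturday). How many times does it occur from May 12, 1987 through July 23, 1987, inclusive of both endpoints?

Occurrences land 10·i days after March 14, 1987 for i = 0, 1, 2, …
May 12, 1987 is 59 days after the start; 59 ÷ 10 = 5 remainder 9; since the remainder is 9, round up to i = 6. First occurrence in the window: #7 on May 13, 1987 (6×10 = 60 days in).
July 23, 1987 is 131 days after the start; 131 ÷ 10 = 13 remainder 1. Last occurrence in the window: #14 on July 22, 1987.
Occurrences #7 through #14: 8 in total.

8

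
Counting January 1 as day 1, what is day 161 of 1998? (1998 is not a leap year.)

1998-06-10

January has 31 days (161 − 31 = 130 remain).
February has 28 days (130 − 28 = 102 remain).
March has 31 days (102 − 31 = 71 remain).
April has 30 days (71 − 30 = 41 remain).
May has 31 days (41 − 31 = 10 remain).
10 into June → June 10.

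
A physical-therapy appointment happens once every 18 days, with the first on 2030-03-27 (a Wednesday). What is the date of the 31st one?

The 31st occurrence is 30 intervals after the first: 30 × 18 = 540 days after 2030-03-27.
March has 31 days — 4 days to the end of March leaves 536.
From end of March to end of 2030 is 275 days (261 left).
January has 31 days (230 left).
February has 28 days (202 left).
March has 31 days (171 left).
April has 30 days (141 left).
May has 31 days (110 left).
June has 30 days (80 left).
July has 31 days (49 left).
August has 31 days (18 left).
18 days into September → 2031-09-18.

2031-09-18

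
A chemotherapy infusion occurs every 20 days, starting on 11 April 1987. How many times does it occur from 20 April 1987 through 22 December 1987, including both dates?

12

Occurrences land 20·i days after 11 April 1987 for i = 0, 1, 2, …
20 April 1987 is 9 days after the start; 9 ÷ 20 = 0 remainder 9; since the remainder is 9, round up to i = 1. First occurrence in the window: #2 on 1 May 1987 (1×20 = 20 days in).
22 December 1987 is 255 days after the start; 255 ÷ 20 = 12 remainder 15. Last occurrence in the window: #13 on 7 December 1987.
Occurrences #2 through #13: 12 in total.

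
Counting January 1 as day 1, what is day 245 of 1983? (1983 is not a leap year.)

September 2, 1983

January has 31 days (245 − 31 = 214 remain).
February has 28 days (214 − 28 = 186 remain).
March has 31 days (186 − 31 = 155 remain).
April has 30 days (155 − 30 = 125 remain).
May has 31 days (125 − 31 = 94 remain).
June has 30 days (94 − 30 = 64 remain).
July has 31 days (64 − 31 = 33 remain).
August has 31 days (33 − 31 = 2 remain).
2 into September → September 2.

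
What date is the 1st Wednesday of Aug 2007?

Aug 1, 2007

Aug 2007 begins on a Wednesday, so the first Wednesday is Aug 1.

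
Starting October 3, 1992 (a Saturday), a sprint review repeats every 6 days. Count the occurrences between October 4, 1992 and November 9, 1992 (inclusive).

6

Occurrences land 6·i days after October 3, 1992 for i = 0, 1, 2, …
October 4, 1992 is 1 day after the start; 1 ÷ 6 = 0 remainder 1; since the remainder is 1, round up to i = 1. First occurrence in the window: #2 on October 9, 1992 (1×6 = 6 days in).
November 9, 1992 is 37 days after the start; 37 ÷ 6 = 6 remainder 1. Last occurrence in the window: #7 on November 8, 1992.
Occurrences #2 through #7: 6 in total.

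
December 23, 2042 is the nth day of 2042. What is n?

Days in months before December: 31 + 28 + 31 + 30 + 31 + 30 + 31 + 31 + 30 + 31 + 30 = 334.
Plus 23 days into December → day 357.

357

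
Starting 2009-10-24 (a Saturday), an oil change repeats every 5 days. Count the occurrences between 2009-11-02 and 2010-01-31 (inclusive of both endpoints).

18

Occurrences land 5·i days after 2009-10-24 for i = 0, 1, 2, …
2009-11-02 is 9 days after the start; 9 ÷ 5 = 1 remainder 4; since the remainder is 4, round up to i = 2. First occurrence in the window: #3 on 2009-11-03 (2×5 = 10 days in).
2010-01-31 is 99 days after the start; 99 ÷ 5 = 19 remainder 4. Last occurrence in the window: #20 on 2010-01-27.
Occurrences #3 through #20: 18 in total.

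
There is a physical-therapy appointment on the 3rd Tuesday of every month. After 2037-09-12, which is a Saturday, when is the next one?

2037-09-15

September 2037 starts on a Tuesday; its first Tuesday is the 1st, so the 3rd Tuesday is the 15th — 2037-09-15.
2037-09-15 is after 2037-09-12, so that is the next one.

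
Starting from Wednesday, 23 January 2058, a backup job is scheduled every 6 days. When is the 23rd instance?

The 23rd occurrence is 22 intervals after the first: 22 × 6 = 132 days after 23 January 2058.
January has 31 days — 8 days to the end of January leaves 124.
February has 28 days (96 left).
March has 31 days (65 left).
April has 30 days (35 left).
May has 31 days (4 left).
4 days into June → 4 June 2058.

4 June 2058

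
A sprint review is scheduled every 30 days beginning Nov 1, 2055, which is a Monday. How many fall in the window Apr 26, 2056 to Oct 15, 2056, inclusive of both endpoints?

Occurrences land 30·i days after Nov 1, 2055 for i = 0, 1, 2, …
Apr 26, 2056 is 177 days after the start; 177 ÷ 30 = 5 remainder 27; since the remainder is 27, round up to i = 6. First occurrence in the window: #7 on Apr 29, 2056 (6×30 = 180 days in).
Oct 15, 2056 is 349 days after the start; 349 ÷ 30 = 11 remainder 19. Last occurrence in the window: #12 on Sep 26, 2056.
Occurrences #7 through #12: 6 in total.

6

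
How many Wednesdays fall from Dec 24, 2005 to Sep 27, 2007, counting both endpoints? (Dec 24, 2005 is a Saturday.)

92

Dec 24, 2005 is a Saturday; the first Wednesday on or after it is Dec 28, 2005 (4 days later).
From Dec 28, 2005 to Sep 27, 2007: 3 + 365 + 270 = 638 days (rest of 2005, 2006, to Sep 27, 2007 in 2007).
638 ÷ 7 = 91 full weeks with remainder 1, so 91 more Wednesdays after the first → 92.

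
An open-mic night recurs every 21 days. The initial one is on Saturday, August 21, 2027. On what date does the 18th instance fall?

August 12, 2028

The 18th occurrence is 17 intervals after the first: 17 × 21 = 357 days after August 21, 2027.
August has 31 days — 10 days to the end of August leaves 347.
September has 30 days (317 left).
October has 31 days (286 left).
November has 30 days (256 left).
December has 31 days (225 left).
January has 31 days (194 left).
February has 29 days (165 left).
March has 31 days (134 left).
April has 30 days (104 left).
May has 31 days (73 left).
June has 30 days (43 left).
July has 31 days (12 left).
12 days into August → August 12, 2028.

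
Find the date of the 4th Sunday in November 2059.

The first Sunday of November 2059 is November 2.
The 4th Sunday is 3 weeks later: 2 + 21 = 23.

23 November 2059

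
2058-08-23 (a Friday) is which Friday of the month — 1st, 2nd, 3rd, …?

Day 23 falls in week ⌈23/7⌉ of the month.
Days 1–7 hold the 1st Friday, 8–14 the 2nd, 15–21 the 3rd, 22–28 the 4th, 29–31 the 5th.
23 is in the range for the 4th.

4th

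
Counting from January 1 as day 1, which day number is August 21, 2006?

Days in months before August: 31 + 28 + 31 + 30 + 31 + 30 + 31 = 212.
Plus 21 days into August → day 233.

233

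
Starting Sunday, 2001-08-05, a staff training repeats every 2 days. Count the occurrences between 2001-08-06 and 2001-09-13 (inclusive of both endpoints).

19

Occurrences land 2·i days after 2001-08-05 for i = 0, 1, 2, …
2001-08-06 is 1 day after the start; 1 ÷ 2 = 0 remainder 1; since the remainder is 1, round up to i = 1. First occurrence in the window: #2 on 2001-08-07 (1×2 = 2 days in).
2001-09-13 is 39 days after the start; 39 ÷ 2 = 19 remainder 1. Last occurrence in the window: #20 on 2001-09-12.
Occurrences #2 through #20: 19 in total.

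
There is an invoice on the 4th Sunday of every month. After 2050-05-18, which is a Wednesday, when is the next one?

May 2050 starts on a Sunday; its first Sunday is the 1st, so the 4th Sunday is the 22nd — 2050-05-22.
2050-05-22 is after 2050-05-18, so that is the next one.

2050-05-22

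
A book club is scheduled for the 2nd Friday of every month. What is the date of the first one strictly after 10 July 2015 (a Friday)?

14 August 2015

July 2015 starts on a Wednesday; its first Friday is the 3rd, so the 2nd Friday is the 10th — 10 July 2015.
That is not after 10 July 2015, so look at August 2015.
August 2015 starts on a Saturday; its first Friday is the 7th, so the 2nd Friday is the 14th — 14 August 2015.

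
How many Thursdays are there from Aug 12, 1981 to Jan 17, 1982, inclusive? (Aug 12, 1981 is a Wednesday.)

Aug 12, 1981 is a Wednesday; the first Thursday on or after it is Aug 13, 1981 (1 day later).
From Aug 13, 1981 to Jan 17, 1982: 18 + 30 + 31 + 30 + 31 + 17 = 157 days (rest of Aug, Sep, Oct, Nov, Dec, Jan).
157 ÷ 7 = 22 full weeks with remainder 3, so 22 more Thursdays after the first → 23.

23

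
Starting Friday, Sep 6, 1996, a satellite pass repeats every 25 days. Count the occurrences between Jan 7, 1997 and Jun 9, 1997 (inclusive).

Occurrences land 25·i days after Sep 6, 1996 for i = 0, 1, 2, …
Jan 7, 1997 is 123 days after the start; 123 ÷ 25 = 4 remainder 23; since the remainder is 23, round up to i = 5. First occurrence in the window: #6 on Jan 9, 1997 (5×25 = 125 days in).
Jun 9, 1997 is 276 days after the start; 276 ÷ 25 = 11 remainder 1. Last occurrence in the window: #12 on Jun 8, 1997.
Occurrences #6 through #12: 7 in total.

7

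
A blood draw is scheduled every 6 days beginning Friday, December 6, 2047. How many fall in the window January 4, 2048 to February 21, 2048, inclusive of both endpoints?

Occurrences land 6·i days after December 6, 2047 for i = 0, 1, 2, …
January 4, 2048 is 29 days after the start; 29 ÷ 6 = 4 remainder 5; since the remainder is 5, round up to i = 5. First occurrence in the window: #6 on January 5, 2048 (5×6 = 30 days in).
February 21, 2048 is 77 days after the start; 77 ÷ 6 = 12 remainder 5. Last occurrence in the window: #13 on February 16, 2048.
Occurrences #6 through #13: 8 in total.

8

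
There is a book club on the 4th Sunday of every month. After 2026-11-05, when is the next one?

2026-11-22

November 2026 starts on a Sunday; its first Sunday is the 1st, so the 4th Sunday is the 22nd — 2026-11-22.
2026-11-22 is after 2026-11-05, so that is the next one.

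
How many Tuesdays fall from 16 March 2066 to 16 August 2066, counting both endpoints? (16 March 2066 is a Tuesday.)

22

16 March 2066 is a Tuesday; the first Tuesday on or after it is 16 March 2066.
From 16 March 2066 to 16 August 2066: 15 + 30 + 31 + 30 + 31 + 16 = 153 days (rest of March, April, May, June, July, August).
153 ÷ 7 = 21 full weeks with remainder 6, so 21 more Tuesdays after the first → 22.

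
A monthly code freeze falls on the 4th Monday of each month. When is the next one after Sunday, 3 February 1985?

February 1985 starts on a Friday; its first Monday is the 4th, so the 4th Monday is the 25th — 25 February 1985.
25 February 1985 is after 3 February 1985, so that is the next one.

25 February 1985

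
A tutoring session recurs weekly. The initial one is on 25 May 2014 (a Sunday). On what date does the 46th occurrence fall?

5 April 2015

The 46th occurrence is 45 intervals after the first: 45 × 7 = 315 days after 25 May 2014.
May has 31 days — 6 days to the end of May leaves 309.
June has 30 days (279 left).
July has 31 days (248 left).
August has 31 days (217 left).
September has 30 days (187 left).
October has 31 days (156 left).
November has 30 days (126 left).
December has 31 days (95 left).
January has 31 days (64 left).
February has 28 days (36 left).
March has 31 days (5 left).
5 days into April → 5 April 2015.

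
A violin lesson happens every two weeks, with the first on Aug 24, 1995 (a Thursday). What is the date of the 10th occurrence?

Dec 28, 1995

The 10th occurrence is 9 intervals after the first: 9 × 14 = 126 days after Aug 24, 1995.
Aug has 31 days — 7 days to the end of Aug leaves 119.
Sep has 30 days (89 left).
Oct has 31 days (58 left).
Nov has 30 days (28 left).
28 days into Dec → Dec 28, 1995.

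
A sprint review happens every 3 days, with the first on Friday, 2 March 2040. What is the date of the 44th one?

The 44th occurrence is 43 intervals after the first: 43 × 3 = 129 days after 2 March 2040.
March has 31 days — 29 days to the end of March leaves 100.
April has 30 days (70 left).
May has 31 days (39 left).
June has 30 days (9 left).
9 days into July → 9 July 2040.

9 July 2040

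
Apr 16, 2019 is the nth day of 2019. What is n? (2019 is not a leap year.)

106

Days in months before Apr: 31 + 28 + 31 = 90.
Plus 16 days into Apr → day 106.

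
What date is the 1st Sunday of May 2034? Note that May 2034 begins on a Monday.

7 May 2034

May 2034 begins on a Monday, so the first Sunday is May 7 (6 days later).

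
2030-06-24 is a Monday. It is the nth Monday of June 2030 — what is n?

4th

Day 24 falls in week ⌈24/7⌉ of the month.
Days 1–7 hold the 1st Monday, 8–14 the 2nd, 15–21 the 3rd, 22–28 the 4th, 29–31 the 5th.
24 is in the range for the 4th.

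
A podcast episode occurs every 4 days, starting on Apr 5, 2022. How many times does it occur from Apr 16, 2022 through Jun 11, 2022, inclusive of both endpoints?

14

Occurrences land 4·i days after Apr 5, 2022 for i = 0, 1, 2, …
Apr 16, 2022 is 11 days after the start; 11 ÷ 4 = 2 remainder 3; since the remainder is 3, round up to i = 3. First occurrence in the window: #4 on Apr 17, 2022 (3×4 = 12 days in).
Jun 11, 2022 is 67 days after the start; 67 ÷ 4 = 16 remainder 3. Last occurrence in the window: #17 on Jun 8, 2022.
Occurrences #4 through #17: 14 in total.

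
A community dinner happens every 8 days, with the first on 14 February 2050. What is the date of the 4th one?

The 4th occurrence is 3 intervals after the first: 3 × 8 = 24 days after 14 February 2050.
February has 28 days — 14 days to the end of February leaves 10.
10 days into March → 10 March 2050.

10 March 2050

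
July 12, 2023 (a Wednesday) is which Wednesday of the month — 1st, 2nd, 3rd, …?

Day 12 falls in week ⌈12/7⌉ of the month.
Days 1–7 hold the 1st Wednesday, 8–14 the 2nd, 15–21 the 3rd, 22–28 the 4th, 29–31 the 5th.
12 is in the range for the 2nd.

2nd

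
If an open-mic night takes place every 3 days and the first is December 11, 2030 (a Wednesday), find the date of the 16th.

The 16th occurrence is 15 intervals after the first: 15 × 3 = 45 days after December 11, 2030.
December has 31 days — 20 days to the end of December leaves 25.
25 days into January → January 25, 2031.

January 25, 2031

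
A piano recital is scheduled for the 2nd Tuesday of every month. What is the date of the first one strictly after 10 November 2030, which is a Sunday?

12 November 2030

November 2030 starts on a Friday; its first Tuesday is the 5th, so the 2nd Tuesday is the 12th — 12 November 2030.
12 November 2030 is after 10 November 2030, so that is the next one.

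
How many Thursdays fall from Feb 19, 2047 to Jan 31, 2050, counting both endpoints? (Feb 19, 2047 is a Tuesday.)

Feb 19, 2047 is a Tuesday; the first Thursday on or after it is Feb 21, 2047 (2 days later).
From Feb 21, 2047 to Jan 31, 2050: 313 + 366 + 365 + 31 = 1075 days (rest of 2047, 2048, 2049, to Jan 31, 2050 in 2050).
1075 ÷ 7 = 153 full weeks with remainder 4, so 153 more Thursdays after the first → 154.

154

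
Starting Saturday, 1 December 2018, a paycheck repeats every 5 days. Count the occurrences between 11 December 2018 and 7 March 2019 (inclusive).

18

Occurrences land 5·i days after 1 December 2018 for i = 0, 1, 2, …
11 December 2018 is 10 days after the start; 10 ÷ 5 = 2 remainder 0. First occurrence in the window: #3 on 11 December 2018 (2×5 = 10 days in).
7 March 2019 is 96 days after the start; 96 ÷ 5 = 19 remainder 1. Last occurrence in the window: #20 on 6 March 2019.
Occurrences #3 through #20: 18 in total.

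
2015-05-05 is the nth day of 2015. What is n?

Days in months before May: 31 + 28 + 31 + 30 = 120.
Plus 5 days into May → day 125.

125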